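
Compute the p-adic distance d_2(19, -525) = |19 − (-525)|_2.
d_2(19, -525) = 1/32

Step 1 — x − y = 19 − (-525) = 544. Step 2 — v_2(544) = 5 (factor: 544 = (2^5 · 17); the sign does not affect v_p). Step 3 — |x − y|_2 = 2^{-5} = 1/32.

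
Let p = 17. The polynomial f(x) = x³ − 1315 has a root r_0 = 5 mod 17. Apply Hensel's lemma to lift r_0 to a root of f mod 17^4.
r_3 = 59420 (mod 83521)

Hensel: r_{i+1} = r_i − f(r_i)/f′(r_i) mod 17^{i+2}, where f′(x) = 3x². Iterate:
  r_0 = 5 (mod 17)
  r_1 = 175 (mod 289)
  r_2 = 464 (mod 4913)
  r_3 = 59420 (mod 83521)
Final: r = 59420 with f(r) ≡ 0 mod 17^4.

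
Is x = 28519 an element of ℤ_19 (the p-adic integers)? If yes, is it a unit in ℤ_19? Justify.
x ∈ ℤ_19 but not a unit; v_19(x) = 2 > 0

ℤ_19 = {x ∈ ℚ_19 : v_19(x) ≥ 0} and ℤ_19^× = {x ∈ ℤ_19 : v_19(x) = 0}. Here v_19(28519) = v_19(num) − v_19(den) = 2; compare against these criteria.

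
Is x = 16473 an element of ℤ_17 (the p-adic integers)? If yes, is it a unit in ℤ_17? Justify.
x ∈ ℤ_17 but not a unit; v_17(x) = 2 > 0

ℤ_17 = {x ∈ ℚ_17 : v_17(x) ≥ 0} and ℤ_17^× = {x ∈ ℤ_17 : v_17(x) = 0}. Here v_17(16473) = v_17(num) − v_17(den) = 2; compare against these criteria.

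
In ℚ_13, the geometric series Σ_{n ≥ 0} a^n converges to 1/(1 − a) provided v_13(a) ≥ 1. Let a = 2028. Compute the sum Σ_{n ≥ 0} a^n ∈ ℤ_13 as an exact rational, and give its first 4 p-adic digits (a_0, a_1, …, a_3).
Σ a^n = 1/(1 − a) = -1/2027;  first 4 digits = (1, 0, 12, 0)

v_13(a) = 2 ≥ 1, so the series converges in ℤ_13 to 1/(1 − a) = 1/(1 − 2028) = -1/2027. Expand this rational in ℤ_13: compute digits iteratively via d_i = x_i mod 13, x_{i+1} = (x_i − d_i)/13. The first 4 digits are (1, 0, 12, 0).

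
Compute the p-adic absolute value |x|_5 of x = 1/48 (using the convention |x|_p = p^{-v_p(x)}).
|1/48|_5 = 1

Step 1 — compute v_5(x) by factoring powers of 5 out of the numerator and denominator: v_5(1/48) = 0. Step 2 — apply |x|_p = p^{-v_p(x)} = 5^{0} = 1.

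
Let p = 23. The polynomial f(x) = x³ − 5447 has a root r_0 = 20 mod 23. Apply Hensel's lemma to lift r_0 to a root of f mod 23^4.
r_3 = 103198 (mod 279841)

Hensel: r_{i+1} = r_i − f(r_i)/f′(r_i) mod 23^{i+2}, where f′(x) = 3x². Iterate:
  r_0 = 20 (mod 23)
  r_1 = 43 (mod 529)
  r_2 = 5862 (mod 12167)
  r_3 = 103198 (mod 279841)
Final: r = 103198 with f(r) ≡ 0 mod 23^4.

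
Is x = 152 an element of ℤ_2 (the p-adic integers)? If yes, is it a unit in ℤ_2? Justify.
x ∈ ℤ_2 but not a unit; v_2(x) = 3 > 0

ℤ_2 = {x ∈ ℚ_2 : v_2(x) ≥ 0} and ℤ_2^× = {x ∈ ℤ_2 : v_2(x) = 0}. Here v_2(152) = v_2(num) − v_2(den) = 3; compare against these criteria.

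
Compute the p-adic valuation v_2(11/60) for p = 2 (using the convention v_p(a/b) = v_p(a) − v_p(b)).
v_2(11/60) = -2

Factor powers of 2 from the numerator and denominator of the reduced fraction: 11 = 2^0 · 11 and 60 = 2^2 · 15. Apply v_p(a/b) = v_p(a) − v_p(b): v_2(11/60) = 0 − 2 = -2.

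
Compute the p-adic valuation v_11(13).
v_11(13) = 0

v_11(n) is the largest exponent k such that 11^k divides n. Factor out: 13 = 11^0 · 13. (Sign doesn't affect v_p.) So v_11(13) = 0.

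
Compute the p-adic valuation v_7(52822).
v_7(52822) = 4

v_7(n) is the largest exponent k such that 7^k divides n. Factor out: 52822 = 7^4 · 22. (Sign doesn't affect v_p.) So v_7(52822) = 4.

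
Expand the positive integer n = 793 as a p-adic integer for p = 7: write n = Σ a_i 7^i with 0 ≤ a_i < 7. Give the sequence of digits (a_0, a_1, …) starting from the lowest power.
(a_0, a_1, …) = (2, 1, 2, 2)

Repeated division by 7 gives the digits low-to-high: 793 = 2 + 1·7^1 + 2·7^2 + 2·7^3. Digit sequence: (2, 1, 2, 2).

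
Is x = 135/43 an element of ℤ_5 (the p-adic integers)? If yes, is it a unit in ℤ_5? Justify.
x ∈ ℤ_5 but not a unit; v_5(x) = 1 > 0

ℤ_5 = {x ∈ ℚ_5 : v_5(x) ≥ 0} and ℤ_5^× = {x ∈ ℤ_5 : v_5(x) = 0}. Here v_5(135/43) = v_5(num) − v_5(den) = 1; compare against these criteria.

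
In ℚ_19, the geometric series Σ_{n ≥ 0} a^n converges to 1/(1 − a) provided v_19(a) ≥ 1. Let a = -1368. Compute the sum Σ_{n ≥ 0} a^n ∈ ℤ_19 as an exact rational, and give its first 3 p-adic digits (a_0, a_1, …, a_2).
Σ a^n = 1/(1 − a) = 1/1369;  first 3 digits = (1, 4, 12)

v_19(a) = 1 ≥ 1, so the series converges in ℤ_19 to 1/(1 − a) = 1/(1 − (-1368)) = 1/1369. Expand this rational in ℤ_19: compute digits iteratively via d_i = x_i mod 19, x_{i+1} = (x_i − d_i)/19. The first 3 digits are (1, 4, 12).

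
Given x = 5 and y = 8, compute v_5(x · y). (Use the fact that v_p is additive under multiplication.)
v_5(40) = 1

v_p(x) = 1 (factor: 5 = 5^1 · 1); v_p(y) = 0 (factor: 8 = 5^0 · 8). Additivity: v_p(xy) = v_p(x) + v_p(y) = 1 + 0 = 1. (Direct check: xy = 40 = 5^1 · (8).)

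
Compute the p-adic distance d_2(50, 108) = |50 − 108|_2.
d_2(50, 108) = 1/2

Step 1 — x − y = 50 − 108 = -58. Step 2 — v_2(-58) = 1 (factor: -58 = −(2^1 · 29); the sign does not affect v_p). Step 3 — |x − y|_2 = 2^{-1} = 1/2.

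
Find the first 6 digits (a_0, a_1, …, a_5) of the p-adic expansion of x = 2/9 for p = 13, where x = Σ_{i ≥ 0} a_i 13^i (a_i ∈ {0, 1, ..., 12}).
(a_0, …, a_5) = (6, 1, 10, 5, 1, 10)

v_13(2/9) = 0 (numerator and denominator both coprime to 13), so x ∈ ℤ_13^×. Compute digits iteratively via a_i = x_i mod 13, x_{i+1} = (x_i − a_i)/13, with x_0 = x:
  x_0 = 2/9;  a_0 = 6;  x_1 = (x_0 − 6)/13 = -4/9
  x_1 = -4/9;  a_1 = 1;  x_2 = (x_1 − 1)/13 = -1/9
  x_2 = -1/9;  a_2 = 10;  x_3 = (x_2 − 10)/13 = -7/9
  x_3 = -7/9;  a_3 = 5;  x_4 = (x_3 − 5)/13 = -4/9
  x_4 = -4/9;  a_4 = 1;  x_5 = (x_4 − 1)/13 = -1/9
  x_5 = -1/9;  a_5 = 10;  x_6 = (x_5 − 10)/13 = -7/9
Digits: (6, 1, 10, 5, 1, 10).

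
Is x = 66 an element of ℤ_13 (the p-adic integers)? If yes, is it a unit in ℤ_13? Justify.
x ∈ ℤ_13^× (unit); v_13(x) = 0

ℤ_13 = {x ∈ ℚ_13 : v_13(x) ≥ 0} and ℤ_13^× = {x ∈ ℤ_13 : v_13(x) = 0}. Here v_13(66) = v_13(num) − v_13(den) = 0; compare against these criteria.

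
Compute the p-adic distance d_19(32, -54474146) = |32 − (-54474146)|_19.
d_19(32, -54474146) = 1/2476099

Step 1 — x − y = 32 − (-54474146) = 54474178. Step 2 — v_19(54474178) = 5 (factor: 54474178 = (19^5 · 22); the sign does not affect v_p). Step 3 — |x − y|_19 = 19^{-5} = 1/2476099.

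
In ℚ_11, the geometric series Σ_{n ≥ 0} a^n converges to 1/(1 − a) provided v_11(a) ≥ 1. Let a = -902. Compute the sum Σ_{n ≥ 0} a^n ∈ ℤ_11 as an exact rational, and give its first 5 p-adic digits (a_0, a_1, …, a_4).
Σ a^n = 1/(1 − a) = 1/903;  first 5 digits = (1, 6, 6, 1, 1)

v_11(a) = 1 ≥ 1, so the series converges in ℤ_11 to 1/(1 − a) = 1/(1 − (-902)) = 1/903. Expand this rational in ℤ_11: compute digits iteratively via d_i = x_i mod 11, x_{i+1} = (x_i − d_i)/11. The first 5 digits are (1, 6, 6, 1, 1).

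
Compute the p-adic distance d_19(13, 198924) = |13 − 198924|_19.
d_19(13, 198924) = 1/6859

Step 1 — x − y = 13 − 198924 = -198911. Step 2 — v_19(-198911) = 3 (factor: -198911 = −(19^3 · 29); the sign does not affect v_p). Step 3 — |x − y|_19 = 19^{-3} = 1/6859.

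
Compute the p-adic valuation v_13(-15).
v_13(-15) = 0

v_13(n) is the largest exponent k such that 13^k divides n. Factor out: -15 = -13^0 · 15. (Sign doesn't affect v_p.) So v_13(-15) = 0.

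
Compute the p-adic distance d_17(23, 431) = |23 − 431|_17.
d_17(23, 431) = 1/17

Step 1 — x − y = 23 − 431 = -408. Step 2 — v_17(-408) = 1 (factor: -408 = −(17^1 · 24); the sign does not affect v_p). Step 3 — |x − y|_17 = 17^{-1} = 1/17.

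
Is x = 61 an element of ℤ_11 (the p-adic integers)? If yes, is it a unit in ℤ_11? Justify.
x ∈ ℤ_11^× (unit); v_11(x) = 0

ℤ_11 = {x ∈ ℚ_11 : v_11(x) ≥ 0} and ℤ_11^× = {x ∈ ℤ_11 : v_11(x) = 0}. Here v_11(61) = v_11(num) − v_11(den) = 0; compare against these criteria.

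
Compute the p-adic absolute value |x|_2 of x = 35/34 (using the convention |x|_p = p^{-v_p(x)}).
|35/34|_2 = 2

Step 1 — compute v_2(x) by factoring powers of 2 out of the numerator and denominator: v_2(35/34) = -1. Step 2 — apply |x|_p = p^{-v_p(x)} = 2^{1} = 2.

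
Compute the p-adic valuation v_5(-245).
v_5(-245) = 1

v_5(n) is the largest exponent k such that 5^k divides n. Factor out: -245 = -5^1 · 49. (Sign doesn't affect v_p.) So v_5(-245) = 1.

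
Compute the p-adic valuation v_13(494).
v_13(494) = 1

v_13(n) is the largest exponent k such that 13^k divides n. Factor out: 494 = 13^1 · 38. (Sign doesn't affect v_p.) So v_13(494) = 1.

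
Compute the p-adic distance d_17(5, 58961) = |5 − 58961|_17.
d_17(5, 58961) = 1/4913

Step 1 — x − y = 5 − 58961 = -58956. Step 2 — v_17(-58956) = 3 (factor: -58956 = −(17^3 · 12); the sign does not affect v_p). Step 3 — |x − y|_17 = 17^{-3} = 1/4913.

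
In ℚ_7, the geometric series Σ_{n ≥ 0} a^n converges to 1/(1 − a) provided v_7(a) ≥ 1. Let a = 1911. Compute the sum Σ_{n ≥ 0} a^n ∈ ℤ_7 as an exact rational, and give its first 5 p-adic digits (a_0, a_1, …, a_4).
Σ a^n = 1/(1 − a) = -1/1910;  first 5 digits = (1, 0, 4, 5, 2)

v_7(a) = 2 ≥ 1, so the series converges in ℤ_7 to 1/(1 − a) = 1/(1 − 1911) = -1/1910. Expand this rational in ℤ_7: compute digits iteratively via d_i = x_i mod 7, x_{i+1} = (x_i − d_i)/7. The first 5 digits are (1, 0, 4, 5, 2).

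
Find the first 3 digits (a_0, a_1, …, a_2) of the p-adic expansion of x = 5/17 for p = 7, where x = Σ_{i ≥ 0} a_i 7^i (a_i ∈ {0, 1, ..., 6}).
(a_0, …, a_2) = (4, 4, 1)

v_7(5/17) = 0 (numerator and denominator both coprime to 7), so x ∈ ℤ_7^×. Compute digits iteratively via a_i = x_i mod 7, x_{i+1} = (x_i − a_i)/7, with x_0 = x:
  x_0 = 5/17;  a_0 = 4;  x_1 = (x_0 − 4)/7 = -9/17
  x_1 = -9/17;  a_1 = 4;  x_2 = (x_1 − 4)/7 = -11/17
  x_2 = -11/17;  a_2 = 1;  x_3 = (x_2 − 1)/7 = -4/17
Digits: (4, 4, 1).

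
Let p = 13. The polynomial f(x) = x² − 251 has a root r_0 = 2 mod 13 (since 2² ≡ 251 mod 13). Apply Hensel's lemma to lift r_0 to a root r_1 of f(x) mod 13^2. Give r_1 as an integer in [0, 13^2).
r_1 = 106 (mod 169)

Hensel's recurrence: r_{i+1} = r_i − f(r_i)·(f′(r_i))^{-1} mod 13^{i+2}, with f′(x) = 2x. Iterate:
  r_0 = 2 (mod 13)
  r_1 = 106 (mod 169)
Final: r_1 = 106, and one checks f(r_1) ≡ 0 mod 13^2.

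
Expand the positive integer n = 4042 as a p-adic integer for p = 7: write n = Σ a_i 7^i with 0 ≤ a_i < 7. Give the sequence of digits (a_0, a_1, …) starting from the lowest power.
(a_0, a_1, …) = (3, 3, 5, 4, 1)

Repeated division by 7 gives the digits low-to-high: 4042 = 3 + 3·7^1 + 5·7^2 + 4·7^3 + 1·7^4. Digit sequence: (3, 3, 5, 4, 1).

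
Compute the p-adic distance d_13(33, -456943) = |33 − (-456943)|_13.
d_13(33, -456943) = 1/28561

Step 1 — x − y = 33 − (-456943) = 456976. Step 2 — v_13(456976) = 4 (factor: 456976 = (13^4 · 16); the sign does not affect v_p). Step 3 — |x − y|_13 = 13^{-4} = 1/28561.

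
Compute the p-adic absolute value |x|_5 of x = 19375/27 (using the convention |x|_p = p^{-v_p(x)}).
|19375/27|_5 = 1/625

Step 1 — compute v_5(x) by factoring powers of 5 out of the numerator and denominator: v_5(19375/27) = 4. Step 2 — apply |x|_p = p^{-v_p(x)} = 5^{-4} = 1/625.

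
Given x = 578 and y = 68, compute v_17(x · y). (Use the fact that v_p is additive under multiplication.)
v_17(39304) = 3

v_p(x) = 2 (factor: 578 = 17^2 · 2); v_p(y) = 1 (factor: 68 = 17^1 · 4). Additivity: v_p(xy) = v_p(x) + v_p(y) = 2 + 1 = 3. (Direct check: xy = 39304 = 17^3 · (8).)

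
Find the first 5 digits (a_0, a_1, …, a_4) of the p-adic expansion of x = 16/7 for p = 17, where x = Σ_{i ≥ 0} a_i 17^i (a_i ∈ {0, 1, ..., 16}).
(a_0, …, a_4) = (12, 14, 4, 7, 2)

v_17(16/7) = 0 (numerator and denominator both coprime to 17), so x ∈ ℤ_17^×. Compute digits iteratively via a_i = x_i mod 17, x_{i+1} = (x_i − a_i)/17, with x_0 = x:
  x_0 = 16/7;  a_0 = 12;  x_1 = (x_0 − 12)/17 = -4/7
  x_1 = -4/7;  a_1 = 14;  x_2 = (x_1 − 14)/17 = -6/7
  x_2 = -6/7;  a_2 = 4;  x_3 = (x_2 − 4)/17 = -2/7
  x_3 = -2/7;  a_3 = 7;  x_4 = (x_3 − 7)/17 = -3/7
  x_4 = -3/7;  a_4 = 2;  x_5 = (x_4 − 2)/17 = -1/7
Digits: (12, 14, 4, 7, 2).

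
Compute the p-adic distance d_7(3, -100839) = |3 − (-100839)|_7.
d_7(3, -100839) = 1/16807

Step 1 — x − y = 3 − (-100839) = 100842. Step 2 — v_7(100842) = 5 (factor: 100842 = (7^5 · 6); the sign does not affect v_p). Step 3 — |x − y|_7 = 7^{-5} = 1/16807.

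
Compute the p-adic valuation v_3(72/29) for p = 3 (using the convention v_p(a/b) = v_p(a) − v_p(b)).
v_3(72/29) = 2

Factor powers of 3 from the numerator and denominator of the reduced fraction: 72 = 3^2 · 8 and 29 = 3^0 · 29. Apply v_p(a/b) = v_p(a) − v_p(b): v_3(72/29) = 2 − 0 = 2.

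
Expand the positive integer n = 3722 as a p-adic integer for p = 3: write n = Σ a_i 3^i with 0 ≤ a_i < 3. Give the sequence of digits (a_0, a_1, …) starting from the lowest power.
(a_0, a_1, …) = (2, 1, 2, 2, 0, 0, 2, 1)

Repeated division by 3 gives the digits low-to-high: 3722 = 2 + 1·3^1 + 2·3^2 + 2·3^3 + 2·3^6 + 1·3^7. Digit sequence: (2, 1, 2, 2, 0, 0, 2, 1).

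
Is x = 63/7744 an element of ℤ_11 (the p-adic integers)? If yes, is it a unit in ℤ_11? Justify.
x ∉ ℤ_11 (v_11(x) = -2 < 0)

ℤ_11 = {x ∈ ℚ_11 : v_11(x) ≥ 0} and ℤ_11^× = {x ∈ ℤ_11 : v_11(x) = 0}. Here v_11(63/7744) = v_11(num) − v_11(den) = -2; compare against these criteria.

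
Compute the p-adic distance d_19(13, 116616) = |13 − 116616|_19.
d_19(13, 116616) = 1/6859

Step 1 — x − y = 13 − 116616 = -116603. Step 2 — v_19(-116603) = 3 (factor: -116603 = −(19^3 · 17); the sign does not affect v_p). Step 3 — |x − y|_19 = 19^{-3} = 1/6859.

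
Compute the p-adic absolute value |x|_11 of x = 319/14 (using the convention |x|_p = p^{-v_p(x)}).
|319/14|_11 = 1/11

Step 1 — compute v_11(x) by factoring powers of 11 out of the numerator and denominator: v_11(319/14) = 1. Step 2 — apply |x|_p = p^{-v_p(x)} = 11^{-1} = 1/11.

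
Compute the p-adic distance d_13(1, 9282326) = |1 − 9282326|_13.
d_13(1, 9282326) = 1/371293

Step 1 — x − y = 1 − 9282326 = -9282325. Step 2 — v_13(-9282325) = 5 (factor: -9282325 = −(13^5 · 25); the sign does not affect v_p). Step 3 — |x − y|_13 = 13^{-5} = 1/371293.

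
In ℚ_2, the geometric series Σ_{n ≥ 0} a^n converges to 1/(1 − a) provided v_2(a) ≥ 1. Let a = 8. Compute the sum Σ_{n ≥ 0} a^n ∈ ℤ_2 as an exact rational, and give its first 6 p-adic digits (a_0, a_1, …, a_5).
Σ a^n = 1/(1 − a) = -1/7;  first 6 digits = (1, 0, 0, 1, 0, 0)

v_2(a) = 3 ≥ 1, so the series converges in ℤ_2 to 1/(1 − a) = 1/(1 − 8) = -1/7. Expand this rational in ℤ_2: compute digits iteratively via d_i = x_i mod 2, x_{i+1} = (x_i − d_i)/2. The first 6 digits are (1, 0, 0, 1, 0, 0).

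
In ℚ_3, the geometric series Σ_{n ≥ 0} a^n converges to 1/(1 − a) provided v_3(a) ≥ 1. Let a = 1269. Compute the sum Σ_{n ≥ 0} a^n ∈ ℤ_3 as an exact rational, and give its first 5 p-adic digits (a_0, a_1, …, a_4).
Σ a^n = 1/(1 − a) = -1/1268;  first 5 digits = (1, 0, 0, 2, 0)

v_3(a) = 3 ≥ 1, so the series converges in ℤ_3 to 1/(1 − a) = 1/(1 − 1269) = -1/1268. Expand this rational in ℤ_3: compute digits iteratively via d_i = x_i mod 3, x_{i+1} = (x_i − d_i)/3. The first 5 digits are (1, 0, 0, 2, 0).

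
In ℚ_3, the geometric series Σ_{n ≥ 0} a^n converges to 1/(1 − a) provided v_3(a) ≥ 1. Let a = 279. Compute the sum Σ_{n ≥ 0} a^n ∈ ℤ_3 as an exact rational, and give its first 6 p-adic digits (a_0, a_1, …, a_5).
Σ a^n = 1/(1 − a) = -1/278;  first 6 digits = (1, 0, 1, 1, 1, 0)

v_3(a) = 2 ≥ 1, so the series converges in ℤ_3 to 1/(1 − a) = 1/(1 − 279) = -1/278. Expand this rational in ℤ_3: compute digits iteratively via d_i = x_i mod 3, x_{i+1} = (x_i − d_i)/3. The first 6 digits are (1, 0, 1, 1, 1, 0).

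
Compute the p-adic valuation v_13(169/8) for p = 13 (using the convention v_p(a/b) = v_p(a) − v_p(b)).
v_13(169/8) = 2

Factor powers of 13 from the numerator and denominator of the reduced fraction: 169 = 13^2 · 1 and 8 = 13^0 · 8. Apply v_p(a/b) = v_p(a) − v_p(b): v_13(169/8) = 2 − 0 = 2.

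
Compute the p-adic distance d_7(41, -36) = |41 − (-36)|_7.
d_7(41, -36) = 1/7

Step 1 — x − y = 41 − (-36) = 77. Step 2 — v_7(77) = 1 (factor: 77 = (7^1 · 11); the sign does not affect v_p). Step 3 — |x − y|_7 = 7^{-1} = 1/7.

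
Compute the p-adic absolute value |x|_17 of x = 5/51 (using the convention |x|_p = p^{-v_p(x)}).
|5/51|_17 = 17

Step 1 — compute v_17(x) by factoring powers of 17 out of the numerator and denominator: v_17(5/51) = -1. Step 2 — apply |x|_p = p^{-v_p(x)} = 17^{1} = 17.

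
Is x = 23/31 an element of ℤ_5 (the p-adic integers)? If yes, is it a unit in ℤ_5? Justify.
x ∈ ℤ_5^× (unit); v_5(x) = 0

ℤ_5 = {x ∈ ℚ_5 : v_5(x) ≥ 0} and ℤ_5^× = {x ∈ ℤ_5 : v_5(x) = 0}. Here v_5(23/31) = v_5(num) − v_5(den) = 0; compare against these criteria.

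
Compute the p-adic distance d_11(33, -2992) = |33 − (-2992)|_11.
d_11(33, -2992) = 1/121

Step 1 — x − y = 33 − (-2992) = 3025. Step 2 — v_11(3025) = 2 (factor: 3025 = (11^2 · 25); the sign does not affect v_p). Step 3 — |x − y|_11 = 11^{-2} = 1/121.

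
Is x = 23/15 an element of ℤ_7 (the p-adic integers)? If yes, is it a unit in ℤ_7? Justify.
x ∈ ℤ_7^× (unit); v_7(x) = 0

ℤ_7 = {x ∈ ℚ_7 : v_7(x) ≥ 0} and ℤ_7^× = {x ∈ ℤ_7 : v_7(x) = 0}. Here v_7(23/15) = v_7(num) − v_7(den) = 0; compare against these criteria.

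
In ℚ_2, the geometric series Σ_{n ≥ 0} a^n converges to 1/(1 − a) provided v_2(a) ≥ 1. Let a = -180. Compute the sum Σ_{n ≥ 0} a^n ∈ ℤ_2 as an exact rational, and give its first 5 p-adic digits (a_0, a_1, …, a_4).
Σ a^n = 1/(1 − a) = 1/181;  first 5 digits = (1, 0, 1, 1, 1)

v_2(a) = 2 ≥ 1, so the series converges in ℤ_2 to 1/(1 − a) = 1/(1 − (-180)) = 1/181. Expand this rational in ℤ_2: compute digits iteratively via d_i = x_i mod 2, x_{i+1} = (x_i − d_i)/2. The first 5 digits are (1, 0, 1, 1, 1).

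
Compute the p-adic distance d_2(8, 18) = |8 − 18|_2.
d_2(8, 18) = 1/2

Step 1 — x − y = 8 − 18 = -10. Step 2 — v_2(-10) = 1 (factor: -10 = −(2^1 · 5); the sign does not affect v_p). Step 3 — |x − y|_2 = 2^{-1} = 1/2.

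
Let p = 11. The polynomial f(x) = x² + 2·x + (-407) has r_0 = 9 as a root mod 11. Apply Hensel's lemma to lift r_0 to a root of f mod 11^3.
r_2 = 702 (mod 1331)

Hensel: r_{i+1} = r_i − f(r_i)·(f′(r_i))^{-1} mod 11^{i+2}, f′(x) = 2x + 2. Iterate:
  r_0 = 9 (mod 11)
  r_1 = 97 (mod 121)
  r_2 = 702 (mod 1331)
Final: r = 702 satisfies f(r) ≡ 0 mod 11^3.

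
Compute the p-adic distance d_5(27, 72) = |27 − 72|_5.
d_5(27, 72) = 1/5

Step 1 — x − y = 27 − 72 = -45. Step 2 — v_5(-45) = 1 (factor: -45 = −(5^1 · 9); the sign does not affect v_p). Step 3 — |x − y|_5 = 5^{-1} = 1/5.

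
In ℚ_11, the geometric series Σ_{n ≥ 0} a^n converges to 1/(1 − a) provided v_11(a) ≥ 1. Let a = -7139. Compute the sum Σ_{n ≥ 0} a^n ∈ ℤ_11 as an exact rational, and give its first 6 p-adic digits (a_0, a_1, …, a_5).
Σ a^n = 1/(1 − a) = 1/7140;  first 6 digits = (1, 0, 7, 5, 4, 8)

v_11(a) = 2 ≥ 1, so the series converges in ℤ_11 to 1/(1 − a) = 1/(1 − (-7139)) = 1/7140. Expand this rational in ℤ_11: compute digits iteratively via d_i = x_i mod 11, x_{i+1} = (x_i − d_i)/11. The first 6 digits are (1, 0, 7, 5, 4, 8).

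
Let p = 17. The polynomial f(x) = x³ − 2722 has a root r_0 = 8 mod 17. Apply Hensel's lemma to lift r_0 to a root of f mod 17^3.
r_2 = 4207 (mod 4913)

Hensel: r_{i+1} = r_i − f(r_i)/f′(r_i) mod 17^{i+2}, where f′(x) = 3x². Iterate:
  r_0 = 8 (mod 17)
  r_1 = 161 (mod 289)
  r_2 = 4207 (mod 4913)
Final: r = 4207 with f(r) ≡ 0 mod 17^3.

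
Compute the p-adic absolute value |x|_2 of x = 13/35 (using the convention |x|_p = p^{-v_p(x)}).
|13/35|_2 = 1

Step 1 — compute v_2(x) by factoring powers of 2 out of the numerator and denominator: v_2(13/35) = 0. Step 2 — apply |x|_p = p^{-v_p(x)} = 2^{0} = 1.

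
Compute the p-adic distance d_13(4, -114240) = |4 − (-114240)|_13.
d_13(4, -114240) = 1/28561

Step 1 — x − y = 4 − (-114240) = 114244. Step 2 — v_13(114244) = 4 (factor: 114244 = (13^4 · 4); the sign does not affect v_p). Step 3 — |x − y|_13 = 13^{-4} = 1/28561.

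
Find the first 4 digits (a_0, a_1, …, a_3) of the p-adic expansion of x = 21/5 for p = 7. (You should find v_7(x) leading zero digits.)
(a_0, …, a_3) = (0, 2, 4, 5)

v_7(21/5) = 1, so a_0 = ... = a_0 = 0. Factor out: x = 7^1 · u with u = 3/5 a unit in ℤ_7. Expand u iteratively via a_{v+i} = u_i mod 7, u_{i+1} = (u_i − a_{v+i})/7:
  u_0 = 3/5;  a_1 = 2;  u_1 = (u_0 − 2)/7 = -1/5
  u_1 = -1/5;  a_2 = 4;  u_2 = (u_1 − 4)/7 = -3/5
  u_2 = -3/5;  a_3 = 5;  u_3 = (u_2 − 5)/7 = -4/5
Digits: (0, 2, 4, 5).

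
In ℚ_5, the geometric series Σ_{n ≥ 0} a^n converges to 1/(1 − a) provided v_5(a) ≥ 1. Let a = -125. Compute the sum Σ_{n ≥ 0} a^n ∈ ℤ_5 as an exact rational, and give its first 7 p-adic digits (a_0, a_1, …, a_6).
Σ a^n = 1/(1 − a) = 1/126;  first 7 digits = (1, 0, 0, 4, 4, 4, 0)

v_5(a) = 3 ≥ 1, so the series converges in ℤ_5 to 1/(1 − a) = 1/(1 − (-125)) = 1/126. Expand this rational in ℤ_5: compute digits iteratively via d_i = x_i mod 5, x_{i+1} = (x_i − d_i)/5. The first 7 digits are (1, 0, 0, 4, 4, 4, 0).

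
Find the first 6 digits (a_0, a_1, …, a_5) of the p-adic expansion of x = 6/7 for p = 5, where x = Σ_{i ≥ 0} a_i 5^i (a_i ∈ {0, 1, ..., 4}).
(a_0, …, a_5) = (3, 1, 4, 2, 3, 0)

v_5(6/7) = 0 (numerator and denominator both coprime to 5), so x ∈ ℤ_5^×. Compute digits iteratively via a_i = x_i mod 5, x_{i+1} = (x_i − a_i)/5, with x_0 = x:
  x_0 = 6/7;  a_0 = 3;  x_1 = (x_0 − 3)/5 = -3/7
  x_1 = -3/7;  a_1 = 1;  x_2 = (x_1 − 1)/5 = -2/7
  x_2 = -2/7;  a_2 = 4;  x_3 = (x_2 − 4)/5 = -6/7
  x_3 = -6/7;  a_3 = 2;  x_4 = (x_3 − 2)/5 = -4/7
  x_4 = -4/7;  a_4 = 3;  x_5 = (x_4 − 3)/5 = -5/7
  x_5 = -5/7;  a_5 = 0;  x_6 = (x_5 − 0)/5 = -1/7
Digits: (3, 1, 4, 2, 3, 0).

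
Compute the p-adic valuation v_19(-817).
v_19(-817) = 1

v_19(n) is the largest exponent k such that 19^k divides n. Factor out: -817 = -19^1 · 43. (Sign doesn't affect v_p.) So v_19(-817) = 1.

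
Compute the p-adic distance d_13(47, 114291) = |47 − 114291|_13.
d_13(47, 114291) = 1/28561

Step 1 — x − y = 47 − 114291 = -114244. Step 2 — v_13(-114244) = 4 (factor: -114244 = −(13^4 · 4); the sign does not affect v_p). Step 3 — |x − y|_13 = 13^{-4} = 1/28561.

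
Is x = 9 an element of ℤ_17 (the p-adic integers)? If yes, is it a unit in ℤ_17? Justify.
x ∈ ℤ_17^× (unit); v_17(x) = 0

ℤ_17 = {x ∈ ℚ_17 : v_17(x) ≥ 0} and ℤ_17^× = {x ∈ ℤ_17 : v_17(x) = 0}. Here v_17(9) = v_17(num) − v_17(den) = 0; compare against these criteria.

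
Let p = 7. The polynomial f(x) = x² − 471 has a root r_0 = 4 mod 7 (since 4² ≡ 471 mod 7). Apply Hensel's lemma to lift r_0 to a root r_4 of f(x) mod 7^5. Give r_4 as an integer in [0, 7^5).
r_4 = 2223 (mod 16807)

Hensel's recurrence: r_{i+1} = r_i − f(r_i)·(f′(r_i))^{-1} mod 7^{i+2}, with f′(x) = 2x. Iterate:
  r_0 = 4 (mod 7)
  r_1 = 18 (mod 49)
  r_2 = 165 (mod 343)
  r_3 = 2223 (mod 2401)
  r_4 = 2223 (mod 16807)
Final: r_4 = 2223, and one checks f(r_4) ≡ 0 mod 7^5.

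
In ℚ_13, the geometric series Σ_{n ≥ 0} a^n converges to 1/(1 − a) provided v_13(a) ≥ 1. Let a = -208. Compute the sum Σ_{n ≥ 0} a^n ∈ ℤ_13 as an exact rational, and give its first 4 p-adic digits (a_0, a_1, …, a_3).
Σ a^n = 1/(1 − a) = 1/209;  first 4 digits = (1, 10, 7, 5)

v_13(a) = 1 ≥ 1, so the series converges in ℤ_13 to 1/(1 − a) = 1/(1 − (-208)) = 1/209. Expand this rational in ℤ_13: compute digits iteratively via d_i = x_i mod 13, x_{i+1} = (x_i − d_i)/13. The first 4 digits are (1, 10, 7, 5).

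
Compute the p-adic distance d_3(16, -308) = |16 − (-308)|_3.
d_3(16, -308) = 1/81

Step 1 — x − y = 16 − (-308) = 324. Step 2 — v_3(324) = 4 (factor: 324 = (3^4 · 4); the sign does not affect v_p). Step 3 — |x − y|_3 = 3^{-4} = 1/81.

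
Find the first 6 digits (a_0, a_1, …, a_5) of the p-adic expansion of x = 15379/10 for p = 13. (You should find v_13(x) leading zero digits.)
(a_0, …, a_5) = (0, 0, 0, 2, 9, 11)

v_13(15379/10) = 3, so a_0 = ... = a_2 = 0. Factor out: x = 13^3 · u with u = 7/10 a unit in ℤ_13. Expand u iteratively via a_{v+i} = u_i mod 13, u_{i+1} = (u_i − a_{v+i})/13:
  u_0 = 7/10;  a_3 = 2;  u_1 = (u_0 − 2)/13 = -1/10
  u_1 = -1/10;  a_4 = 9;  u_2 = (u_1 − 9)/13 = -7/10
  u_2 = -7/10;  a_5 = 11;  u_3 = (u_2 − 11)/13 = -9/10
Digits: (0, 0, 0, 2, 9, 11).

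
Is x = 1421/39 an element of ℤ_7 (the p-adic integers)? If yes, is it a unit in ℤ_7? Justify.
x ∈ ℤ_7 but not a unit; v_7(x) = 2 > 0

ℤ_7 = {x ∈ ℚ_7 : v_7(x) ≥ 0} and ℤ_7^× = {x ∈ ℤ_7 : v_7(x) = 0}. Here v_7(1421/39) = v_7(num) − v_7(den) = 2; compare against these criteria.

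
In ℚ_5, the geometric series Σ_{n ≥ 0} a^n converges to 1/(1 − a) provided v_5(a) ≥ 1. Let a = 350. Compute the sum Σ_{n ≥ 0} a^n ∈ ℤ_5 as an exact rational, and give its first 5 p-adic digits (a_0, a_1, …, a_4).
Σ a^n = 1/(1 − a) = -1/349;  first 5 digits = (1, 0, 4, 2, 1)

v_5(a) = 2 ≥ 1, so the series converges in ℤ_5 to 1/(1 − a) = 1/(1 − 350) = -1/349. Expand this rational in ℤ_5: compute digits iteratively via d_i = x_i mod 5, x_{i+1} = (x_i − d_i)/5. The first 5 digits are (1, 0, 4, 2, 1).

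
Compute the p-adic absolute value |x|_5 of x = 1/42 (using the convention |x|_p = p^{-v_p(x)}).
|1/42|_5 = 1

Step 1 — compute v_5(x) by factoring powers of 5 out of the numerator and denominator: v_5(1/42) = 0. Step 2 — apply |x|_p = p^{-v_p(x)} = 5^{0} = 1.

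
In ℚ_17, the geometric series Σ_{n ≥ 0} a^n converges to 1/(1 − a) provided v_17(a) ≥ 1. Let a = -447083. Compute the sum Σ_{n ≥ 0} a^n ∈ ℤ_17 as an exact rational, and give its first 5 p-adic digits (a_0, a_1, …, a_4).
Σ a^n = 1/(1 − a) = 1/447084;  first 5 digits = (1, 0, 0, 11, 11)

v_17(a) = 3 ≥ 1, so the series converges in ℤ_17 to 1/(1 − a) = 1/(1 − (-447083)) = 1/447084. Expand this rational in ℤ_17: compute digits iteratively via d_i = x_i mod 17, x_{i+1} = (x_i − d_i)/17. The first 5 digits are (1, 0, 0, 11, 11).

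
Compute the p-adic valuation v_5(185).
v_5(185) = 1

v_5(n) is the largest exponent k such that 5^k divides n. Factor out: 185 = 5^1 · 37. (Sign doesn't affect v_p.) So v_5(185) = 1.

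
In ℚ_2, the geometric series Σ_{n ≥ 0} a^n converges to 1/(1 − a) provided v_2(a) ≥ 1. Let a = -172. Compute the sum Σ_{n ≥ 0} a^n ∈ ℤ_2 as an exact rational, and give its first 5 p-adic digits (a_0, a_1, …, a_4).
Σ a^n = 1/(1 − a) = 1/173;  first 5 digits = (1, 0, 1, 0, 0)

v_2(a) = 2 ≥ 1, so the series converges in ℤ_2 to 1/(1 − a) = 1/(1 − (-172)) = 1/173. Expand this rational in ℤ_2: compute digits iteratively via d_i = x_i mod 2, x_{i+1} = (x_i − d_i)/2. The first 5 digits are (1, 0, 1, 0, 0).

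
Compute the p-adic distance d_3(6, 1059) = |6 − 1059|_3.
d_3(6, 1059) = 1/81

Step 1 — x − y = 6 − 1059 = -1053. Step 2 — v_3(-1053) = 4 (factor: -1053 = −(3^4 · 13); the sign does not affect v_p). Step 3 — |x − y|_3 = 3^{-4} = 1/81.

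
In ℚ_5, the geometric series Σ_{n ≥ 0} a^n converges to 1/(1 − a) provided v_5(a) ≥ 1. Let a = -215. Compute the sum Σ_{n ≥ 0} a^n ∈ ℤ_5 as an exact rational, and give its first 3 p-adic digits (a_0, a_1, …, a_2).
Σ a^n = 1/(1 − a) = 1/216;  first 3 digits = (1, 2, 0)

v_5(a) = 1 ≥ 1, so the series converges in ℤ_5 to 1/(1 − a) = 1/(1 − (-215)) = 1/216. Expand this rational in ℤ_5: compute digits iteratively via d_i = x_i mod 5, x_{i+1} = (x_i − d_i)/5. The first 3 digits are (1, 2, 0).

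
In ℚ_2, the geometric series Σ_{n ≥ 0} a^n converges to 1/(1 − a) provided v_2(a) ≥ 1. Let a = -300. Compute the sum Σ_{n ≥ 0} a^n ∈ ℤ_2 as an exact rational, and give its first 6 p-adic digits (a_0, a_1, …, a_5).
Σ a^n = 1/(1 − a) = 1/301;  first 6 digits = (1, 0, 1, 0, 0, 1)

v_2(a) = 2 ≥ 1, so the series converges in ℤ_2 to 1/(1 − a) = 1/(1 − (-300)) = 1/301. Expand this rational in ℤ_2: compute digits iteratively via d_i = x_i mod 2, x_{i+1} = (x_i − d_i)/2. The first 6 digits are (1, 0, 1, 0, 0, 1).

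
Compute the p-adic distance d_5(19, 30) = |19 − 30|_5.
d_5(19, 30) = 1

Step 1 — x − y = 19 − 30 = -11. Step 2 — v_5(-11) = 0 (factor: -11 = −(5^0 · 11); the sign does not affect v_p). Step 3 — |x − y|_5 = 5^{0} = 1.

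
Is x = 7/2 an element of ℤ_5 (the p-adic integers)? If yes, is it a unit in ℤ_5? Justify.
x ∈ ℤ_5^× (unit); v_5(x) = 0

ℤ_5 = {x ∈ ℚ_5 : v_5(x) ≥ 0} and ℤ_5^× = {x ∈ ℤ_5 : v_5(x) = 0}. Here v_5(7/2) = v_5(num) − v_5(den) = 0; compare against these criteria.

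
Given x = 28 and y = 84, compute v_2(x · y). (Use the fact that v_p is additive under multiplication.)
v_2(2352) = 4

v_p(x) = 2 (factor: 28 = 2^2 · 7); v_p(y) = 2 (factor: 84 = 2^2 · 21). Additivity: v_p(xy) = v_p(x) + v_p(y) = 2 + 2 = 4. (Direct check: xy = 2352 = 2^4 · (147).)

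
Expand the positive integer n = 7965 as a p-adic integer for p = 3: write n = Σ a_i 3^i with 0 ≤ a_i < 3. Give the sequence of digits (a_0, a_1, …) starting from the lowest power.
(a_0, a_1, …) = (0, 0, 0, 1, 2, 2, 1, 0, 1)

Repeated division by 3 gives the digits low-to-high: 7965 = 1·3^3 + 2·3^4 + 2·3^5 + 1·3^6 + 1·3^8. Digit sequence: (0, 0, 0, 1, 2, 2, 1, 0, 1).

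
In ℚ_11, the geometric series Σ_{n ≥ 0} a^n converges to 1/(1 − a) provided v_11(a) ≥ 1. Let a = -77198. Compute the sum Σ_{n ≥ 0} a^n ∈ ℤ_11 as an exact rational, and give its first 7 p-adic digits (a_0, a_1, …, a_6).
Σ a^n = 1/(1 − a) = 1/77199;  first 7 digits = (1, 0, 0, 8, 5, 10, 8)

v_11(a) = 3 ≥ 1, so the series converges in ℤ_11 to 1/(1 − a) = 1/(1 − (-77198)) = 1/77199. Expand this rational in ℤ_11: compute digits iteratively via d_i = x_i mod 11, x_{i+1} = (x_i − d_i)/11. The first 7 digits are (1, 0, 0, 8, 5, 10, 8).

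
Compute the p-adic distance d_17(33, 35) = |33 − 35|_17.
d_17(33, 35) = 1

Step 1 — x − y = 33 − 35 = -2. Step 2 — v_17(-2) = 0 (factor: -2 = −(17^0 · 2); the sign does not affect v_p). Step 3 — |x − y|_17 = 17^{0} = 1.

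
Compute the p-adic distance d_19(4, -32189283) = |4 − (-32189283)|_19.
d_19(4, -32189283) = 1/2476099

Step 1 — x − y = 4 − (-32189283) = 32189287. Step 2 — v_19(32189287) = 5 (factor: 32189287 = (19^5 · 13); the sign does not affect v_p). Step 3 — |x − y|_19 = 19^{-5} = 1/2476099.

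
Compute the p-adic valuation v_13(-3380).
v_13(-3380) = 2

v_13(n) is the largest exponent k such that 13^k divides n. Factor out: -3380 = -13^2 · 20. (Sign doesn't affect v_p.) So v_13(-3380) = 2.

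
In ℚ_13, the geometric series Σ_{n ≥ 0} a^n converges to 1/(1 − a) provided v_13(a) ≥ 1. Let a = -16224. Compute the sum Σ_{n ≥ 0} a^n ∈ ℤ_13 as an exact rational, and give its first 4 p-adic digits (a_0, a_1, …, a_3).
Σ a^n = 1/(1 − a) = 1/16225;  first 4 digits = (1, 0, 8, 5)

v_13(a) = 2 ≥ 1, so the series converges in ℤ_13 to 1/(1 − a) = 1/(1 − (-16224)) = 1/16225. Expand this rational in ℤ_13: compute digits iteratively via d_i = x_i mod 13, x_{i+1} = (x_i − d_i)/13. The first 4 digits are (1, 0, 8, 5).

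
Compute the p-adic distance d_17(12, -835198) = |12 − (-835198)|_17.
d_17(12, -835198) = 1/83521

Step 1 — x − y = 12 − (-835198) = 835210. Step 2 — v_17(835210) = 4 (factor: 835210 = (17^4 · 10); the sign does not affect v_p). Step 3 — |x − y|_17 = 17^{-4} = 1/83521.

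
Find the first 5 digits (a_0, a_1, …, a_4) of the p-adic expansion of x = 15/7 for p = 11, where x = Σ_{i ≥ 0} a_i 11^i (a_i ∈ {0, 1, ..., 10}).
(a_0, …, a_4) = (10, 4, 9, 7, 4)

v_11(15/7) = 0 (numerator and denominator both coprime to 11), so x ∈ ℤ_11^×. Compute digits iteratively via a_i = x_i mod 11, x_{i+1} = (x_i − a_i)/11, with x_0 = x:
  x_0 = 15/7;  a_0 = 10;  x_1 = (x_0 − 10)/11 = -5/7
  x_1 = -5/7;  a_1 = 4;  x_2 = (x_1 − 4)/11 = -3/7
  x_2 = -3/7;  a_2 = 9;  x_3 = (x_2 − 9)/11 = -6/7
  x_3 = -6/7;  a_3 = 7;  x_4 = (x_3 − 7)/11 = -5/7
  x_4 = -5/7;  a_4 = 4;  x_5 = (x_4 − 4)/11 = -3/7
Digits: (10, 4, 9, 7, 4).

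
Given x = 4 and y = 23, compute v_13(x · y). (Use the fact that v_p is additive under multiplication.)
v_13(92) = 0

v_p(x) = 0 (factor: 4 = 13^0 · 4); v_p(y) = 0 (factor: 23 = 13^0 · 23). Additivity: v_p(xy) = v_p(x) + v_p(y) = 0 + 0 = 0. (Direct check: xy = 92 = 13^0 · (92).)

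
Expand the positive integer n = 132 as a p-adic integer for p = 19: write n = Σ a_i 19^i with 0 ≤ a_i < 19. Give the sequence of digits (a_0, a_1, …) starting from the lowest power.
(a_0, a_1, …) = (18, 6)

Repeated division by 19 gives the digits low-to-high: 132 = 18 + 6·19^1. Digit sequence: (18, 6).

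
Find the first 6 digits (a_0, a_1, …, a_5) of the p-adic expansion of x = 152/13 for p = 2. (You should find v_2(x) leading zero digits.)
(a_0, …, a_5) = (0, 0, 0, 1, 1, 1)

v_2(152/13) = 3, so a_0 = ... = a_2 = 0. Factor out: x = 2^3 · u with u = 19/13 a unit in ℤ_2. Expand u iteratively via a_{v+i} = u_i mod 2, u_{i+1} = (u_i − a_{v+i})/2:
  u_0 = 19/13;  a_3 = 1;  u_1 = (u_0 − 1)/2 = 3/13
  u_1 = 3/13;  a_4 = 1;  u_2 = (u_1 − 1)/2 = -5/13
  u_2 = -5/13;  a_5 = 1;  u_3 = (u_2 − 1)/2 = -9/13
Digits: (0, 0, 0, 1, 1, 1).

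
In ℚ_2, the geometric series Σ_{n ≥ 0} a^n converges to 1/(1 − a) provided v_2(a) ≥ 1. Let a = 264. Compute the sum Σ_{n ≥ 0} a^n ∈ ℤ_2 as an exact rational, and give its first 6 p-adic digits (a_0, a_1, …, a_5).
Σ a^n = 1/(1 − a) = -1/263;  first 6 digits = (1, 0, 0, 1, 0, 0)

v_2(a) = 3 ≥ 1, so the series converges in ℤ_2 to 1/(1 − a) = 1/(1 − 264) = -1/263. Expand this rational in ℤ_2: compute digits iteratively via d_i = x_i mod 2, x_{i+1} = (x_i − d_i)/2. The first 6 digits are (1, 0, 0, 1, 0, 0).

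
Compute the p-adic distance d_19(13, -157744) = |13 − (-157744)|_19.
d_19(13, -157744) = 1/6859

Step 1 — x − y = 13 − (-157744) = 157757. Step 2 — v_19(157757) = 3 (factor: 157757 = (19^3 · 23); the sign does not affect v_p). Step 3 — |x − y|_19 = 19^{-3} = 1/6859.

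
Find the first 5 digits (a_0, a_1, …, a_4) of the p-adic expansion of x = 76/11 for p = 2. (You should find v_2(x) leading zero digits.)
(a_0, …, a_4) = (0, 0, 1, 0, 0)

v_2(76/11) = 2, so a_0 = ... = a_1 = 0. Factor out: x = 2^2 · u with u = 19/11 a unit in ℤ_2. Expand u iteratively via a_{v+i} = u_i mod 2, u_{i+1} = (u_i − a_{v+i})/2:
  u_0 = 19/11;  a_2 = 1;  u_1 = (u_0 − 1)/2 = 4/11
  u_1 = 4/11;  a_3 = 0;  u_2 = (u_1 − 0)/2 = 2/11
  u_2 = 2/11;  a_4 = 0;  u_3 = (u_2 − 0)/2 = 1/11
Digits: (0, 0, 1, 0, 0).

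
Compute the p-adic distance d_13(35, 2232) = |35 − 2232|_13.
d_13(35, 2232) = 1/2197

Step 1 — x − y = 35 − 2232 = -2197. Step 2 — v_13(-2197) = 3 (factor: -2197 = −(13^3 · 1); the sign does not affect v_p). Step 3 — |x − y|_13 = 13^{-3} = 1/2197.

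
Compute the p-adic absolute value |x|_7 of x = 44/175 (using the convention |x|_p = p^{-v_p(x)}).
|44/175|_7 = 7

Step 1 — compute v_7(x) by factoring powers of 7 out of the numerator and denominator: v_7(44/175) = -1. Step 2 — apply |x|_p = p^{-v_p(x)} = 7^{1} = 7.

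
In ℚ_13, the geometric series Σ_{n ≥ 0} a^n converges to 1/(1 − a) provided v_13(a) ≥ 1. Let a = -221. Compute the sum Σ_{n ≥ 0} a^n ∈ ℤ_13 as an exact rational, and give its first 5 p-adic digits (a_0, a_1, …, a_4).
Σ a^n = 1/(1 − a) = 1/222;  first 5 digits = (1, 9, 1, 10, 9)

v_13(a) = 1 ≥ 1, so the series converges in ℤ_13 to 1/(1 − a) = 1/(1 − (-221)) = 1/222. Expand this rational in ℤ_13: compute digits iteratively via d_i = x_i mod 13, x_{i+1} = (x_i − d_i)/13. The first 5 digits are (1, 9, 1, 10, 9).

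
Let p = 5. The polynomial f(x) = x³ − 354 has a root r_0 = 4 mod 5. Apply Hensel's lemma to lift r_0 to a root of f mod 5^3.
r_2 = 9 (mod 125)

Hensel: r_{i+1} = r_i − f(r_i)/f′(r_i) mod 5^{i+2}, where f′(x) = 3x². Iterate:
  r_0 = 4 (mod 5)
  r_1 = 9 (mod 25)
  r_2 = 9 (mod 125)
Final: r = 9 with f(r) ≡ 0 mod 5^3.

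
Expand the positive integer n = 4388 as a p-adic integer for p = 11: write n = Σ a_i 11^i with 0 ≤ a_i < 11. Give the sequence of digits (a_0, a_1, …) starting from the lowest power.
(a_0, a_1, …) = (10, 2, 3, 3)

Repeated division by 11 gives the digits low-to-high: 4388 = 10 + 2·11^1 + 3·11^2 + 3·11^3. Digit sequence: (10, 2, 3, 3).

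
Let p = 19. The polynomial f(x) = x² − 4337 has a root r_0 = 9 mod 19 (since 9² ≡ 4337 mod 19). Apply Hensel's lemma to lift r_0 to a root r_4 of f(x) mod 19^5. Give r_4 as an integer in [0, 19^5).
r_4 = 1669710 (mod 2476099)

Hensel's recurrence: r_{i+1} = r_i − f(r_i)·(f′(r_i))^{-1} mod 19^{i+2}, with f′(x) = 2x. Iterate:
  r_0 = 9 (mod 19)
  r_1 = 85 (mod 361)
  r_2 = 2973 (mod 6859)
  r_3 = 105858 (mod 130321)
  r_4 = 1669710 (mod 2476099)
Final: r_4 = 1669710, and one checks f(r_4) ≡ 0 mod 19^5.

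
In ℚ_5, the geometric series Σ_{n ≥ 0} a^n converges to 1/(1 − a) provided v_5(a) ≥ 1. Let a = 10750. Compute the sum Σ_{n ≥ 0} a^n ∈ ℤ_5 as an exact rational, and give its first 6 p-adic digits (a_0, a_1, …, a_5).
Σ a^n = 1/(1 − a) = -1/10749;  first 6 digits = (1, 0, 0, 1, 2, 3)

v_5(a) = 3 ≥ 1, so the series converges in ℤ_5 to 1/(1 − a) = 1/(1 − 10750) = -1/10749. Expand this rational in ℤ_5: compute digits iteratively via d_i = x_i mod 5, x_{i+1} = (x_i − d_i)/5. The first 6 digits are (1, 0, 0, 1, 2, 3).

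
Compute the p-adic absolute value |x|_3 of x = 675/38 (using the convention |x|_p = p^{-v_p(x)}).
|675/38|_3 = 1/27

Step 1 — compute v_3(x) by factoring powers of 3 out of the numerator and denominator: v_3(675/38) = 3. Step 2 — apply |x|_p = p^{-v_p(x)} = 3^{-3} = 1/27.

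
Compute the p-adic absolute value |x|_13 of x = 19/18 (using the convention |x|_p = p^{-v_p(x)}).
|19/18|_13 = 1

Step 1 — compute v_13(x) by factoring powers of 13 out of the numerator and denominator: v_13(19/18) = 0. Step 2 — apply |x|_p = p^{-v_p(x)} = 13^{0} = 1.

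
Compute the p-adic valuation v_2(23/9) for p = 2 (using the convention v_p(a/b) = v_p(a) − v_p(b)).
v_2(23/9) = 0

Factor powers of 2 from the numerator and denominator of the reduced fraction: 23 = 2^0 · 23 and 9 = 2^0 · 9. Apply v_p(a/b) = v_p(a) − v_p(b): v_2(23/9) = 0 − 0 = 0.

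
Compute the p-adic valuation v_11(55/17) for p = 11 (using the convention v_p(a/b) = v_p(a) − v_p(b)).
v_11(55/17) = 1

Factor powers of 11 from the numerator and denominator of the reduced fraction: 55 = 11^1 · 5 and 17 = 11^0 · 17. Apply v_p(a/b) = v_p(a) − v_p(b): v_11(55/17) = 1 − 0 = 1.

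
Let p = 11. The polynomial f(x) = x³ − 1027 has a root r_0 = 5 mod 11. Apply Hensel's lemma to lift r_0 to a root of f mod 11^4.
r_3 = 8992 (mod 14641)

Hensel: r_{i+1} = r_i − f(r_i)/f′(r_i) mod 11^{i+2}, where f′(x) = 3x². Iterate:
  r_0 = 5 (mod 11)
  r_1 = 38 (mod 121)
  r_2 = 1006 (mod 1331)
  r_3 = 8992 (mod 14641)
Final: r = 8992 with f(r) ≡ 0 mod 11^4.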